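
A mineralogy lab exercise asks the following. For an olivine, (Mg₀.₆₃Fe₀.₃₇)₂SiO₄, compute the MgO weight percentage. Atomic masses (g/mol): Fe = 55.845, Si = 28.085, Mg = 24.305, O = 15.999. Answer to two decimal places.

M((Mg₀.₆₃Fe₀.₃₇)₂SiO₄) = 164.031 g/mol; M(MgO) = 40.304 g/mol.
Moles MgO per formula unit = 1.26 Mg ÷ 1 = 1.2600.
MgO fraction = (1.2600 × 40.304) / 164.031 = 50.783/164.031 = 0.3096.

30.96 wt%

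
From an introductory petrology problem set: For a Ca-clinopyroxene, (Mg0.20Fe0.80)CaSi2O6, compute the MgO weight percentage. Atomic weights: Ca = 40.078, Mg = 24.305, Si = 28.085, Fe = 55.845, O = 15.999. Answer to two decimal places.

3.33 wt%

M((Mg0.20Fe0.80)CaSi2O6) = 241.779 g/mol; M(MgO) = 40.304 g/mol.
Moles MgO per formula unit = 0.20 Mg ÷ 1 = 0.2000.
MgO fraction = (0.2000 × 40.304) / 241.779 = 8.061/241.779 = 0.0333.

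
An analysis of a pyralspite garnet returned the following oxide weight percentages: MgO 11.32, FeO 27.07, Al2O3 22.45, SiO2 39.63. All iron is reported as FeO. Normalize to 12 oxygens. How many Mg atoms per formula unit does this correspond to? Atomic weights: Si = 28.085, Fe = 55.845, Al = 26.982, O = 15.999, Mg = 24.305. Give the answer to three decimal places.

MgO: 11.32/40.304 = 0.28087 mol → 0.28087 mol Mg, 0.28087 mol O.
FeO: 27.07/71.844 = 0.37679 mol → 0.37679 mol Fe, 0.37679 mol O.
Al2O3: 22.45/101.961 = 0.22018 mol → 0.44036 mol Al, 0.66054 mol O.
SiO2: 39.63/60.083 = 0.65959 mol → 0.65959 mol Si, 1.31918 mol O.
Total oxygen = 2.63738 mol. Normalization factor = 12/2.63738 = 4.54997.
Mg per 12 O = 0.28087 × 4.54997 = 1.278.

1.278 Mg apfu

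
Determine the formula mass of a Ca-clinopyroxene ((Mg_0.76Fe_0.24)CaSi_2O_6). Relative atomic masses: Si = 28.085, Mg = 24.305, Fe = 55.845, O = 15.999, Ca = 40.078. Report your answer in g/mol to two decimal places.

224.12 g/mol

M = 0.76×24.305 + 0.24×55.845 + 1×40.078 + 2×28.085 + 6×15.999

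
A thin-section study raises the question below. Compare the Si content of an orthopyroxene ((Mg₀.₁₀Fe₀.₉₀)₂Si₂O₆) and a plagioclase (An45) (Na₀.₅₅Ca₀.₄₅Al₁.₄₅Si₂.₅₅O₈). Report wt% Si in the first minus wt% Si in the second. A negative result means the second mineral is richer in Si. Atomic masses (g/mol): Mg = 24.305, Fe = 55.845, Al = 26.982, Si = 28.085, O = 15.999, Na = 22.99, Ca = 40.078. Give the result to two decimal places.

Si in (Mg₀.₁₀Fe₀.₉₀)₂Si₂O₆: molar mass 257.546 g/mol; 2×28.085 = 56.170 g → 21.81 wt%.
Si in Na₀.₅₅Ca₀.₄₅Al₁.₄₅Si₂.₅₅O₈: molar mass 269.412 g/mol; 2.55×28.085 = 71.617 g → 26.58 wt%.
Difference = 21.81 − 26.58 = -4.77 percentage points.

-4.77 percentage points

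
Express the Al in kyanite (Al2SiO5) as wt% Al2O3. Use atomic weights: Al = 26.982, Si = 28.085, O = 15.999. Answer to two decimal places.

Formula mass = 162.044 g/mol.
2 Al → 1.0000 mol Al2O3 per formula unit; M(Al2O3) = 101.961, so Al2O3 mass = 101.961 g.
101.961/162.044 × 100 = 62.92 wt%.

62.92 wt%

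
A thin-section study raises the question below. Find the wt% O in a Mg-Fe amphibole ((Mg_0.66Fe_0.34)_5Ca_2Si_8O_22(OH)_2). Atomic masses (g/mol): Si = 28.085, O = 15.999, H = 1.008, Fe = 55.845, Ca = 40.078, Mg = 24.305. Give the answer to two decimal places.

44.34 wt%

M((Mg_0.66Fe_0.34)_5Ca_2Si_8O_22(OH)_2) = 865.971 g/mol.
O contributes 24 × 15.999 = 383.976 g per mole.
383.976/865.971 = 0.4434 → 44.34%.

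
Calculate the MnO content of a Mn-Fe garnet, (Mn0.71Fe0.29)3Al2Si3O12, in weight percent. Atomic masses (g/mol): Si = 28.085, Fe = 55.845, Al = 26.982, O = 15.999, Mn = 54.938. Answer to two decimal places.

30.47 wt%

M((Mn0.71Fe0.29)3Al2Si3O12) = 495.810 g/mol; M(MnO) = 70.937 g/mol.
Moles MnO per formula unit = 2.13 Mn ÷ 1 = 2.1300.
MnO fraction = (2.1300 × 70.937) / 495.810 = 151.096/495.810 = 0.3047.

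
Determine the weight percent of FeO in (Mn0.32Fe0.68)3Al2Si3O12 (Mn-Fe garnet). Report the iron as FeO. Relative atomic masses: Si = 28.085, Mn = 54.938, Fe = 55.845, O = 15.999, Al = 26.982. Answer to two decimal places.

29.50 wt%

Formula mass = 496.871 g/mol.
2.04 Fe → 2.0400 mol FeO per formula unit; M(FeO) = 71.844, so FeO mass = 146.562 g.
146.562/496.871 × 100 = 29.50 wt%.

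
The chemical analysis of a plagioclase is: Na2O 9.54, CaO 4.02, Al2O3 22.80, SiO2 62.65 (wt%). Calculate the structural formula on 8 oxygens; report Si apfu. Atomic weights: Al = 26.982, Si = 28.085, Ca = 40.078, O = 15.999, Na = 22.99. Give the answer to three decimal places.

Na2O (M=61.979): mol = 0.15392; Na = 0.30784, O = 0.15392.
CaO (M=56.077): mol = 0.07169; Ca = 0.07169, O = 0.07169.
Al2O3 (M=101.961): mol = 0.22361; Al = 0.44722, O = 0.67083.
SiO2 (M=60.083): mol = 1.04272; Si = 1.04272, O = 2.08544.
ΣO = 2.98188; factor = 8/ΣO = 2.68287.
Si apfu = 1.04272 × 2.68287 = 2.797.

2.797 Si apfu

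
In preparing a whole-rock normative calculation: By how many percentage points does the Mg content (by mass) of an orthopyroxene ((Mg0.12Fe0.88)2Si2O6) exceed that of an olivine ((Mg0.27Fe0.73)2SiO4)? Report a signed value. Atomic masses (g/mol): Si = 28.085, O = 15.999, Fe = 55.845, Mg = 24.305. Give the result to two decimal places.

First mineral: 5.833 g Mg in 256.284 g formula = 2.28 wt% Mg.
Second mineral: 13.125 g Mg in 186.739 g formula = 7.03 wt% Mg.
2.28% − 7.03% gives a difference of -4.75 percentage points.

-4.75 percentage points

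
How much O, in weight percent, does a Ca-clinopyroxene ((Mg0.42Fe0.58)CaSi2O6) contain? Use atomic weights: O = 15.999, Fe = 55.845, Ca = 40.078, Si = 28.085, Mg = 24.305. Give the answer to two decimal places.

Molar mass of (Mg0.42Fe0.58)CaSi2O6: 0.42·24.305 + 0.58·55.845 + 1·40.078 + 2·28.085 + 6·15.999 = 234.840 g/mol.
Mass of O per formula unit: 6 × 15.999 = 95.994 g.
Weight fraction O = 95.994 / 234.840 = 0.4088.

40.88 weight percent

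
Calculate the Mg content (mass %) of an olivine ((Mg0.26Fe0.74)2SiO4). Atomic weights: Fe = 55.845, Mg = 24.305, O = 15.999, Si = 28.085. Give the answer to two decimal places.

6.75 mass %

Formula mass = 0.52×24.305 + 1.48×55.845 + 1×28.085 + 4×15.999 = 187.370 g/mol, of which 12.639 g is Mg.
So Mg makes up 12.639/187.370 = 0.0675 of the mass, i.e. 6.75%.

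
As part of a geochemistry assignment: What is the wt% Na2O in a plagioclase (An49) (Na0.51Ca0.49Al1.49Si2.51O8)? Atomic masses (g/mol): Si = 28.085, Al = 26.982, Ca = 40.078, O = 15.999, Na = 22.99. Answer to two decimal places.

Molar mass of Na0.51Ca0.49Al1.49Si2.51O8 = 0.51*22.99 + 0.49*40.078 + 1.49*26.982 + 2.51*28.085 + 8*15.999 = 270.052 g/mol.
Each formula unit contains 0.51 Na, equivalent to 0.51/2 = 0.2550 mol Na2O.
M(Na2O) = 2×22.99 + 1×15.999 = 61.979 g/mol.
Mass of Na2O per formula unit = 0.2550 × 61.979 = 15.805 g.
Na2O wt% = 15.805 / 270.052 × 100 = 5.85%.

5.85 wt%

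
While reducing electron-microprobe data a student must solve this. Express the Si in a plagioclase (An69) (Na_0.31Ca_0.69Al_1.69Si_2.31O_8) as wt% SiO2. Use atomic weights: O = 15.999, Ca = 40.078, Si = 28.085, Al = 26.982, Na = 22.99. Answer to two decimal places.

M(Na_0.31Ca_0.69Al_1.69Si_2.31O_8) = 273.249 g/mol; M(SiO2) = 60.083 g/mol.
Moles SiO2 per formula unit = 2.31 Si ÷ 1 = 2.3100.
SiO2 fraction = (2.3100 × 60.083) / 273.249 = 138.792/273.249 = 0.5079.

50.79 wt%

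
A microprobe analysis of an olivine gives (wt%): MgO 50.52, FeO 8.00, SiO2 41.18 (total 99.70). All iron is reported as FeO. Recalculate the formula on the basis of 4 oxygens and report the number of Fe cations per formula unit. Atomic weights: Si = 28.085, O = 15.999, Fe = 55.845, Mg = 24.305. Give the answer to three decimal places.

0.163 Fe apfu

MgO: 50.52/40.304 = 1.25347 mol → 1.25347 mol Mg, 1.25347 mol O.
FeO: 8.00/71.844 = 0.11135 mol → 0.11135 mol Fe, 0.11135 mol O.
SiO2: 41.18/60.083 = 0.68539 mol → 0.68539 mol Si, 1.37078 mol O.
Total oxygen = 2.73560 mol. Normalization factor = 4/2.73560 = 1.46220.
Fe per 4 O = 0.11135 × 1.46220 = 0.163.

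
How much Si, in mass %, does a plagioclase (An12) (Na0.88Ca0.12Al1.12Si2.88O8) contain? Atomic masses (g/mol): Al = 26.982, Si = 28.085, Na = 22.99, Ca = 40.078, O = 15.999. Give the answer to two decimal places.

Molar mass of Na0.88Ca0.12Al1.12Si2.88O8: 0.88·22.99 + 0.12·40.078 + 1.12·26.982 + 2.88·28.085 + 8·15.999 = 264.137 g/mol.
Mass of Si per formula unit: 2.88 × 28.085 = 80.885 g.
Weight fraction Si = 80.885 / 264.137 = 0.3062.

30.62 mass %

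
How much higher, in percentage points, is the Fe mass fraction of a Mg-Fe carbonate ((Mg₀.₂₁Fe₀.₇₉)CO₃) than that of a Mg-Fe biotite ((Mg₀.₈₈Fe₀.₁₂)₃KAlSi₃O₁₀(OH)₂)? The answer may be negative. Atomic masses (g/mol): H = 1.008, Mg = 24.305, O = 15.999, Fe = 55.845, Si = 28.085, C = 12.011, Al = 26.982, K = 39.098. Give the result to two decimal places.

Fe in (Mg₀.₂₁Fe₀.₇₉)CO₃: molar mass 109.230 g/mol; 0.79×55.845 = 44.118 g → 40.39 wt%.
Fe in (Mg₀.₈₈Fe₀.₁₂)₃KAlSi₃O₁₀(OH)₂: molar mass 428.608 g/mol; 0.36×55.845 = 20.104 g → 4.69 wt%.
Difference = 40.39 − 4.69 = 35.70 percentage points.

35.70 percentage points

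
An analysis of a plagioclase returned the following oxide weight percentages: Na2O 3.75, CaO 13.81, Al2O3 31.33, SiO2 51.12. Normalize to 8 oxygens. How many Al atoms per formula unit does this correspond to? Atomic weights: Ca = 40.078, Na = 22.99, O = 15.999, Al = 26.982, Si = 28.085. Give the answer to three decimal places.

Na2O: 3.75/61.979 = 0.06050 mol → 0.12100 mol Na, 0.06050 mol O.
CaO: 13.81/56.077 = 0.24627 mol → 0.24627 mol Ca, 0.24627 mol O.
Al2O3: 31.33/101.961 = 0.30727 mol → 0.61454 mol Al, 0.92181 mol O.
SiO2: 51.12/60.083 = 0.85082 mol → 0.85082 mol Si, 1.70164 mol O.
Total oxygen = 2.93022 mol. Normalization factor = 8/2.93022 = 2.73017.
Al per 8 O = 0.61454 × 2.73017 = 1.678.

1.678 Al apfu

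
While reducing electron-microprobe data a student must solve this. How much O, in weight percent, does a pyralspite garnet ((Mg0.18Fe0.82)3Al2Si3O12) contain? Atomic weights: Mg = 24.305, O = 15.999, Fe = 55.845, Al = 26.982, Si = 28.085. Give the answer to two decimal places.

39.94 weight percent

Formula mass = 0.54·24.305 + 2.46·55.845 + 2·26.982 + 3·28.085 + 12·15.999 = 480.710 g/mol, of which 191.988 g is O.
So O makes up 191.988/480.710 = 0.3994 of the mass, i.e. 39.94%.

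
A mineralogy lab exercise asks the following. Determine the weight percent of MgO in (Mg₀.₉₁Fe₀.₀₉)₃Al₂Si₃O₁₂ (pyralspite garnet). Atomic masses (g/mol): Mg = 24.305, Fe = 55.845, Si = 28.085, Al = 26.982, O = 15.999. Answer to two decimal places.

26.73 wt%

Molar mass of (Mg₀.₉₁Fe₀.₀₉)₃Al₂Si₃O₁₂ = 2.73*24.305 + 0.27*55.845 + 2*26.982 + 3*28.085 + 12*15.999 = 411.638 g/mol.
Each formula unit contains 2.73 Mg, equivalent to 2.73/1 = 2.7300 mol MgO.
M(MgO) = 1×24.305 + 1×15.999 = 40.304 g/mol.
Mass of MgO per formula unit = 2.7300 × 40.304 = 110.030 g.
MgO wt% = 110.030 / 411.638 × 100 = 26.73%.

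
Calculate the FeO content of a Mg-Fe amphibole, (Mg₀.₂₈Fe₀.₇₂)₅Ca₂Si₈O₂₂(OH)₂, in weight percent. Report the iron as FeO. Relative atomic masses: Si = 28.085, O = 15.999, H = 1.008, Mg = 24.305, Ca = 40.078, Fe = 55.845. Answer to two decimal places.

27.93 wt%

Formula mass = 925.897 g/mol.
3.60 Fe → 3.6000 mol FeO per formula unit; M(FeO) = 71.844, so FeO mass = 258.638 g.
258.638/925.897 × 100 = 27.93 wt%.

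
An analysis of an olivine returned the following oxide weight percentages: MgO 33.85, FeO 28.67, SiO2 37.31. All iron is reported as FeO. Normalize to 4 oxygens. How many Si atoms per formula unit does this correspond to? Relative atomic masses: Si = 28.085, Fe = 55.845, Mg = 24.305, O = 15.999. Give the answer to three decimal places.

1.001 Si apfu

MgO (M=40.304): mol = 0.83987; Mg = 0.83987, O = 0.83987.
FeO (M=71.844): mol = 0.39906; Fe = 0.39906, O = 0.39906.
SiO2 (M=60.083): mol = 0.62097; Si = 0.62097, O = 1.24194.
ΣO = 2.48087; factor = 4/ΣO = 1.61234.
Si apfu = 0.62097 × 1.61234 = 1.001.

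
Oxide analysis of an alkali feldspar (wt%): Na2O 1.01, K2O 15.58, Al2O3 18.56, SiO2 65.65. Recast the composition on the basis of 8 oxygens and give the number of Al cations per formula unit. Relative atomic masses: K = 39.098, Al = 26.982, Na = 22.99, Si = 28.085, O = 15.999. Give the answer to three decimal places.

1.000 Al apfu

Na2O: 1.01/61.979 = 0.01630 mol → 0.03260 mol Na, 0.01630 mol O.
K2O: 15.58/94.195 = 0.16540 mol → 0.33080 mol K, 0.16540 mol O.
Al2O3: 18.56/101.961 = 0.18203 mol → 0.36406 mol Al, 0.54609 mol O.
SiO2: 65.65/60.083 = 1.09266 mol → 1.09266 mol Si, 2.18532 mol O.
Total oxygen = 2.91311 mol. Normalization factor = 8/2.91311 = 2.74621.
Al per 8 O = 0.36406 × 2.74621 = 1.000.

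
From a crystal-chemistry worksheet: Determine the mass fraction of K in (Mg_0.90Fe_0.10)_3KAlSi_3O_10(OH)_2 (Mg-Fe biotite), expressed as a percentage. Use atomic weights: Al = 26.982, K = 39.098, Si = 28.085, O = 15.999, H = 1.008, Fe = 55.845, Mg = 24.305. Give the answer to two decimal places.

Formula mass = 2.70·24.305 + 0.30·55.845 + 1·39.098 + 1·26.982 + 3·28.085 + 12·15.999 + 2·1.008 = 426.716 g/mol, of which 39.098 g is K.
So K makes up 39.098/426.716 = 0.0916 of the mass, i.e. 9.16%.

9.16 wt%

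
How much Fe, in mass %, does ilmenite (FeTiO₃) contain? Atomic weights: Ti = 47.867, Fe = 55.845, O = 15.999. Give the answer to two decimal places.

Formula mass = 1*55.845 + 1*47.867 + 3*15.999 = 151.709 g/mol, of which 55.845 g is Fe.
So Fe makes up 55.845/151.709 = 0.3681 of the mass, i.e. 36.81%.

36.81 mass %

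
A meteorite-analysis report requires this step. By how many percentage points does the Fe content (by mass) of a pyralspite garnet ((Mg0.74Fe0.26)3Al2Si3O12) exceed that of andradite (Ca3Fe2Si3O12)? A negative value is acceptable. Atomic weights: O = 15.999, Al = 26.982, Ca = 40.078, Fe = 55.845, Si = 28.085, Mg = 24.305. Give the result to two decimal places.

-11.80 percentage points

Fe in (Mg0.74Fe0.26)3Al2Si3O12: molar mass 427.723 g/mol; 0.78×55.845 = 43.559 g → 10.18 wt%.
Fe in Ca3Fe2Si3O12: molar mass 508.167 g/mol; 2×55.845 = 111.690 g → 21.98 wt%.
Difference = 10.18 − 21.98 = -11.80 percentage points.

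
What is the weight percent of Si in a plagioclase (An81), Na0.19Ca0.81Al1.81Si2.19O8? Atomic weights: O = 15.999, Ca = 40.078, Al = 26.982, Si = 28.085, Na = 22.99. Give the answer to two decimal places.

Molar mass of Na0.19Ca0.81Al1.81Si2.19O8: 0.19×22.99 + 0.81×40.078 + 1.81×26.982 + 2.19×28.085 + 8×15.999 = 275.167 g/mol.
Mass of Si per formula unit: 2.19 × 28.085 = 61.506 g.
Weight fraction Si = 61.506 / 275.167 = 0.2235.

22.35 weight percent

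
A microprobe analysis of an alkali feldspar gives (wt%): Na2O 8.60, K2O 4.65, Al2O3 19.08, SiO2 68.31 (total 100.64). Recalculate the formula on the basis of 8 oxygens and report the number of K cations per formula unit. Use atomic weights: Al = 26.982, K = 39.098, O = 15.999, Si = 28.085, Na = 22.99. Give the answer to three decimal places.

8.60 wt% Na2O ÷ 61.979 g/mol = 0.13876 mol, giving 0.27752 Na and 0.13876 O.
4.65 wt% K2O ÷ 94.195 g/mol = 0.04937 mol, giving 0.09874 K and 0.04937 O.
19.08 wt% Al2O3 ÷ 101.961 g/mol = 0.18713 mol, giving 0.37426 Al and 0.56139 O.
68.31 wt% SiO2 ÷ 60.083 g/mol = 1.13693 mol, giving 1.13693 Si and 2.27386 O.
Oxygen sums to 3.02338; scaling by 8/3.02338 = 2.64605 puts the formula on 8 O.
K: 0.09874 × 2.64605 = 0.261 atoms per formula unit.

0.261 K apfu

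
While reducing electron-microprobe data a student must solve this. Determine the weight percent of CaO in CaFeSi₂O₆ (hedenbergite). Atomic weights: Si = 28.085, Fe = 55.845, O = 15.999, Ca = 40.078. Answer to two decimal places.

22.60 wt%

Molar mass of CaFeSi₂O₆ = 1·40.078 + 1·55.845 + 2·28.085 + 6·15.999 = 248.087 g/mol.
Each formula unit contains 1 Ca, equivalent to 1/1 = 1.0000 mol CaO.
M(CaO) = 1×40.078 + 1×15.999 = 56.077 g/mol.
Mass of CaO per formula unit = 1.0000 × 56.077 = 56.077 g.
CaO wt% = 56.077 / 248.087 × 100 = 22.60%.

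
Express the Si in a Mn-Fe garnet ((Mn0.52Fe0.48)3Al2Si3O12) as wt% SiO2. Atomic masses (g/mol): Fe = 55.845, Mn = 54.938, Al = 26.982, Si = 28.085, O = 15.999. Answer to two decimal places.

Formula mass = 496.327 g/mol.
3 Si → 3.0000 mol SiO2 per formula unit; M(SiO2) = 60.083, so SiO2 mass = 180.249 g.
180.249/496.327 × 100 = 36.32 wt%.

36.32 wt%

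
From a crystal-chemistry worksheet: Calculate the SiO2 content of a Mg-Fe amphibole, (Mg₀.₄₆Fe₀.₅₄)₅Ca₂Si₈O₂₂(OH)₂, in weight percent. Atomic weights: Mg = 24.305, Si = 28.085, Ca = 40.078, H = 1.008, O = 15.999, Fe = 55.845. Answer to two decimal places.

53.56 wt%

M((Mg₀.₄₆Fe₀.₅₄)₅Ca₂Si₈O₂₂(OH)₂) = 897.511 g/mol; M(SiO2) = 60.083 g/mol.
Moles SiO2 per formula unit = 8 Si ÷ 1 = 8.0000.
SiO2 fraction = (8.0000 × 60.083) / 897.511 = 480.664/897.511 = 0.5356.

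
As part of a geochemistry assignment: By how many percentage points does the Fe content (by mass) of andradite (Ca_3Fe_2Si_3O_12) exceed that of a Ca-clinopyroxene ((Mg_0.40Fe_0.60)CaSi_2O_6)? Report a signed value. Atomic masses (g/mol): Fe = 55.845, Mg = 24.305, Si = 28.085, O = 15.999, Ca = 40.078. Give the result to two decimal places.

M(Ca_3Fe_2Si_3O_12) = 508.167 g/mol, so wt% Fe = 111.690/508.167 × 100 = 21.98%.
M((Mg_0.40Fe_0.60)CaSi_2O_6) = 235.471 g/mol, so wt% Fe = 33.507/235.471 × 100 = 14.23%.
21.98 − 14.23 = 7.75 pp.

7.75 percentage points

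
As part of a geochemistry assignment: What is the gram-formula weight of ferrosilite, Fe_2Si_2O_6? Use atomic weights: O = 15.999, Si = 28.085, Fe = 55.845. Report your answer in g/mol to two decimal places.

263.85 g/mol

The formula mass is the sum 2*55.845 + 2*28.085 + 6*15.999.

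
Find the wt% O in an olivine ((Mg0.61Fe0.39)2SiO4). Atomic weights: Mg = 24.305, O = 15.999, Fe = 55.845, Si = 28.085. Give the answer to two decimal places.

38.72 weight percent

Molar mass of (Mg0.61Fe0.39)2SiO4: 1.22·24.305 + 0.78·55.845 + 1·28.085 + 4·15.999 = 165.292 g/mol.
Mass of O per formula unit: 4 × 15.999 = 63.996 g.
Weight fraction O = 63.996 / 165.292 = 0.3872.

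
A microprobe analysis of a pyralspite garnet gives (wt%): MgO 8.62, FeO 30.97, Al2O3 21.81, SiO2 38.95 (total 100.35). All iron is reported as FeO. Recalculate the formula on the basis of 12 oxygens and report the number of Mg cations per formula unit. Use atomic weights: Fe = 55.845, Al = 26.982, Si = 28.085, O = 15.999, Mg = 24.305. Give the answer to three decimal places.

MgO: 8.62/40.304 = 0.21387 mol → 0.21387 mol Mg, 0.21387 mol O.
FeO: 30.97/71.844 = 0.43107 mol → 0.43107 mol Fe, 0.43107 mol O.
Al2O3: 21.81/101.961 = 0.21391 mol → 0.42782 mol Al, 0.64173 mol O.
SiO2: 38.95/60.083 = 0.64827 mol → 0.64827 mol Si, 1.29654 mol O.
Total oxygen = 2.58321 mol. Normalization factor = 12/2.58321 = 4.64538.
Mg per 12 O = 0.21387 × 4.64538 = 0.994.

0.994 Mg apfu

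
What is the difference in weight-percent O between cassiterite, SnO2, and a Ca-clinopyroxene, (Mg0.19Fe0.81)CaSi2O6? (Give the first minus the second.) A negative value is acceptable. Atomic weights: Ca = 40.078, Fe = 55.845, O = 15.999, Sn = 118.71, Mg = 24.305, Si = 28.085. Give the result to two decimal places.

-18.42 percentage points

M(SnO2) = 150.708 g/mol, so wt% O = 31.998/150.708 × 100 = 21.23%.
M((Mg0.19Fe0.81)CaSi2O6) = 242.094 g/mol, so wt% O = 95.994/242.094 × 100 = 39.65%.
21.23 − 39.65 = -18.42 pp.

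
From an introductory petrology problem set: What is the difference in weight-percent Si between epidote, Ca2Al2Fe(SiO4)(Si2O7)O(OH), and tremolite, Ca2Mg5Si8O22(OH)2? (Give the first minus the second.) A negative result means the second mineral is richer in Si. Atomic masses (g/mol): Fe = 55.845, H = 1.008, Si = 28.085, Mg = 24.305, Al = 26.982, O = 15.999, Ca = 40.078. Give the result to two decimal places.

-10.22 percentage points

Si in Ca2Al2Fe(SiO4)(Si2O7)O(OH): molar mass 483.215 g/mol; 3×28.085 = 84.255 g → 17.44 wt%.
Si in Ca2Mg5Si8O22(OH)2: molar mass 812.353 g/mol; 8×28.085 = 224.680 g → 27.66 wt%.
Difference = 17.44 − 27.66 = -10.22 percentage points.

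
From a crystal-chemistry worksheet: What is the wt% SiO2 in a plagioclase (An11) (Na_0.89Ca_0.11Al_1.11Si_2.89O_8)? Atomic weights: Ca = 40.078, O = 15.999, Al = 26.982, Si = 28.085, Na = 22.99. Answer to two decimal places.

65.78 wt%

M(Na_0.89Ca_0.11Al_1.11Si_2.89O_8) = 263.977 g/mol; M(SiO2) = 60.083 g/mol.
Moles SiO2 per formula unit = 2.89 Si ÷ 1 = 2.8900.
SiO2 fraction = (2.8900 × 60.083) / 263.977 = 173.640/263.977 = 0.6578.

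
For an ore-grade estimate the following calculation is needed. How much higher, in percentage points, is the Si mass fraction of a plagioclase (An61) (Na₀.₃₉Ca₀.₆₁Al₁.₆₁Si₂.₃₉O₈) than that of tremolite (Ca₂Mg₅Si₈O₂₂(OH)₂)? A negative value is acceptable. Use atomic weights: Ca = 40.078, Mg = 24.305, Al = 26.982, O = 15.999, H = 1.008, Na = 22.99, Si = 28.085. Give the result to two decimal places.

Si in Na₀.₃₉Ca₀.₆₁Al₁.₆₁Si₂.₃₉O₈: molar mass 271.970 g/mol; 2.39×28.085 = 67.123 g → 24.68 wt%.
Si in Ca₂Mg₅Si₈O₂₂(OH)₂: molar mass 812.353 g/mol; 8×28.085 = 224.680 g → 27.66 wt%.
Difference = 24.68 − 27.66 = -2.98 percentage points.

-2.98 percentage points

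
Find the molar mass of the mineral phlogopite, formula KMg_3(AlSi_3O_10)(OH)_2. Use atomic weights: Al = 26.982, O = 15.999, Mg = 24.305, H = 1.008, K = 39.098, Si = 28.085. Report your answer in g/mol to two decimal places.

417.25 g/mol

K: 1 × 39.098 = 39.0980
Mg: 3 × 24.305 = 72.9150
Al: 1 × 26.982 = 26.9820
Si: 3 × 28.085 = 84.2550
O: 12 × 15.999 = 191.9880
H: 2 × 1.008 = 2.0160
Summing the contributions gives the formula mass.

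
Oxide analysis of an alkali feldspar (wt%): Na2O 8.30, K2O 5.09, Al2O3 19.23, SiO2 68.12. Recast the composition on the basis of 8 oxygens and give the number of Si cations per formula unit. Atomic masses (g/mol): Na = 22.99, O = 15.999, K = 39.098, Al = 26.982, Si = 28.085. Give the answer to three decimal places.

3.002 Si apfu

8.30 wt% Na2O ÷ 61.979 g/mol = 0.13392 mol, giving 0.26784 Na and 0.13392 O.
5.09 wt% K2O ÷ 94.195 g/mol = 0.05404 mol, giving 0.10808 K and 0.05404 O.
19.23 wt% Al2O3 ÷ 101.961 g/mol = 0.18860 mol, giving 0.37720 Al and 0.56580 O.
68.12 wt% SiO2 ÷ 60.083 g/mol = 1.13376 mol, giving 1.13376 Si and 2.26752 O.
Oxygen sums to 3.02128; scaling by 8/3.02128 = 2.64788 puts the formula on 8 O.
Si: 1.13376 × 2.64788 = 3.002 atoms per formula unit.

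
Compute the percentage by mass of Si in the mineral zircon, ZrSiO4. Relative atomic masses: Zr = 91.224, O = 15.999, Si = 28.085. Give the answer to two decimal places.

Molar mass of ZrSiO4: 1·91.224 + 1·28.085 + 4·15.999 = 183.305 g/mol.
Mass of Si per formula unit: 1 × 28.085 = 28.085 g.
Weight fraction Si = 28.085 / 183.305 = 0.1532.

15.32 weight percent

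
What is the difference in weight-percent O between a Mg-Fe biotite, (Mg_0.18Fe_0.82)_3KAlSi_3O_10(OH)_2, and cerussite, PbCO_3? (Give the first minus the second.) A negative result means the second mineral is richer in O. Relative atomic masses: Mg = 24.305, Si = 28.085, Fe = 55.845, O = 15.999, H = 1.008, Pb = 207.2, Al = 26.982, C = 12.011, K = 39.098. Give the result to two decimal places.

20.84 percentage points

O in (Mg_0.18Fe_0.82)_3KAlSi_3O_10(OH)_2: molar mass 494.842 g/mol; 12×15.999 = 191.988 g → 38.80 wt%.
O in PbCO_3: molar mass 267.208 g/mol; 3×15.999 = 47.997 g → 17.96 wt%.
Difference = 38.80 − 17.96 = 20.84 percentage points.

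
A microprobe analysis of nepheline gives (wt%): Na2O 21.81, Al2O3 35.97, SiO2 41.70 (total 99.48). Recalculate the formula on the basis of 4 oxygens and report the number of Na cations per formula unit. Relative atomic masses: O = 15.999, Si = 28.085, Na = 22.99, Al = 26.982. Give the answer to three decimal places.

Na2O: 21.81/61.979 = 0.35189 mol → 0.70378 mol Na, 0.35189 mol O.
Al2O3: 35.97/101.961 = 0.35278 mol → 0.70556 mol Al, 1.05834 mol O.
SiO2: 41.70/60.083 = 0.69404 mol → 0.69404 mol Si, 1.38808 mol O.
Total oxygen = 2.79831 mol. Normalization factor = 4/2.79831 = 1.42943.
Na per 4 O = 0.70378 × 1.42943 = 1.006.

1.006 Na apfu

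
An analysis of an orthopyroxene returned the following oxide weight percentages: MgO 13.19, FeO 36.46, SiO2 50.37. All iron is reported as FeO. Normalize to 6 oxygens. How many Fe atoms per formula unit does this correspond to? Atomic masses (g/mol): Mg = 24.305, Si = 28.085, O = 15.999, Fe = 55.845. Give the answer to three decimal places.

MgO: 13.19/40.304 = 0.32726 mol → 0.32726 mol Mg, 0.32726 mol O.
FeO: 36.46/71.844 = 0.50749 mol → 0.50749 mol Fe, 0.50749 mol O.
SiO2: 50.37/60.083 = 0.83834 mol → 0.83834 mol Si, 1.67668 mol O.
Total oxygen = 2.51143 mol. Normalization factor = 6/2.51143 = 2.38908.
Fe per 6 O = 0.50749 × 2.38908 = 1.212.

1.212 Fe apfu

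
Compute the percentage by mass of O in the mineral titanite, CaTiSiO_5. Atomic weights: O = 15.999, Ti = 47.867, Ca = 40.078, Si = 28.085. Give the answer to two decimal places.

40.81 wt%

Formula mass = 1·40.078 + 1·47.867 + 1·28.085 + 5·15.999 = 196.025 g/mol, of which 79.995 g is O.
So O makes up 79.995/196.025 = 0.4081 of the mass, i.e. 40.81%.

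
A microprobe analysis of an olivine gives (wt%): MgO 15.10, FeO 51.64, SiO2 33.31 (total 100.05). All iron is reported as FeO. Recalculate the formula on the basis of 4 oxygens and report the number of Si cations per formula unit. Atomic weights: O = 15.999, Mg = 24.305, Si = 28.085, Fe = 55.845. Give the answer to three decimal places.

MgO: 15.10/40.304 = 0.37465 mol → 0.37465 mol Mg, 0.37465 mol O.
FeO: 51.64/71.844 = 0.71878 mol → 0.71878 mol Fe, 0.71878 mol O.
SiO2: 33.31/60.083 = 0.55440 mol → 0.55440 mol Si, 1.10880 mol O.
Total oxygen = 2.20223 mol. Normalization factor = 4/2.20223 = 1.81634.
Si per 4 O = 0.55440 × 1.81634 = 1.007.

1.007 Si apfu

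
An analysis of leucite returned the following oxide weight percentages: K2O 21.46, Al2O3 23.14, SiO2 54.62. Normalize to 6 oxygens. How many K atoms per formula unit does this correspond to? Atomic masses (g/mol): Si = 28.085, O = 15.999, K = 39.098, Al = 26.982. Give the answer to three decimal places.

21.46 wt% K2O ÷ 94.195 g/mol = 0.22783 mol, giving 0.45566 K and 0.22783 O.
23.14 wt% Al2O3 ÷ 101.961 g/mol = 0.22695 mol, giving 0.45390 Al and 0.68085 O.
54.62 wt% SiO2 ÷ 60.083 g/mol = 0.90908 mol, giving 0.90908 Si and 1.81816 O.
Oxygen sums to 2.72684; scaling by 6/2.72684 = 2.20035 puts the formula on 6 O.
K: 0.45566 × 2.20035 = 1.003 atoms per formula unit.

1.003 K apfu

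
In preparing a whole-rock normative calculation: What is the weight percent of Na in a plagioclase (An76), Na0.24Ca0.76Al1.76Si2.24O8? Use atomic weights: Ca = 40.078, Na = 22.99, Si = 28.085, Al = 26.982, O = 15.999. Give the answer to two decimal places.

M(Na0.24Ca0.76Al1.76Si2.24O8) = 274.368 g/mol.
Na contributes 0.24 × 22.99 = 5.518 g per mole.
5.518/274.368 = 0.0201 → 2.01%.

2.01 weight percent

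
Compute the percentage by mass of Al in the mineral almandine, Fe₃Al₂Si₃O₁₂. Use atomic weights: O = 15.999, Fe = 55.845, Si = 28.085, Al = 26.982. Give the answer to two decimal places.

10.84 weight percent

Formula mass = 3×55.845 + 2×26.982 + 3×28.085 + 12×15.999 = 497.742 g/mol, of which 53.964 g is Al.
So Al makes up 53.964/497.742 = 0.1084 of the mass, i.e. 10.84%.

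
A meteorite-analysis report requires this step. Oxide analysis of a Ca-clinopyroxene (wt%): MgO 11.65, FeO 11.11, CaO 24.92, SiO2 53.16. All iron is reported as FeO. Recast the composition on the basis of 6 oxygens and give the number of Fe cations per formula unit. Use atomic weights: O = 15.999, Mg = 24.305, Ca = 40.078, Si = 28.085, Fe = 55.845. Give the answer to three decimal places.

MgO: 11.65/40.304 = 0.28905 mol → 0.28905 mol Mg, 0.28905 mol O.
FeO: 11.11/71.844 = 0.15464 mol → 0.15464 mol Fe, 0.15464 mol O.
CaO: 24.92/56.077 = 0.44439 mol → 0.44439 mol Ca, 0.44439 mol O.
SiO2: 53.16/60.083 = 0.88478 mol → 0.88478 mol Si, 1.76956 mol O.
Total oxygen = 2.65764 mol. Normalization factor = 6/2.65764 = 2.25764.
Fe per 6 O = 0.15464 × 2.25764 = 0.349.

0.349 Fe apfu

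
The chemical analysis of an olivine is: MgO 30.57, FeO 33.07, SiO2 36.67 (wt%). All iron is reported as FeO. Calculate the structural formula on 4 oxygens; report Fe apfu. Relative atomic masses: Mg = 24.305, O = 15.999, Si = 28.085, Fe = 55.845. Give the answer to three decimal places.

0.755 Fe apfu

30.57 wt% MgO ÷ 40.304 g/mol = 0.75849 mol, giving 0.75849 Mg and 0.75849 O.
33.07 wt% FeO ÷ 71.844 g/mol = 0.46030 mol, giving 0.46030 Fe and 0.46030 O.
36.67 wt% SiO2 ÷ 60.083 g/mol = 0.61032 mol, giving 0.61032 Si and 1.22064 O.
Oxygen sums to 2.43943; scaling by 4/2.43943 = 1.63973 puts the formula on 4 O.
Fe: 0.46030 × 1.63973 = 0.755 atoms per formula unit.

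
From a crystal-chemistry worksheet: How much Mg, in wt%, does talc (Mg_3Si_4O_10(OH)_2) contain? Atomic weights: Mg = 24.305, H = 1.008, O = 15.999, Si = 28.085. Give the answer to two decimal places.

19.23 wt%

M(Mg_3Si_4O_10(OH)_2) = 379.259 g/mol.
Mg contributes 3 × 24.305 = 72.915 g per mole.
72.915/379.259 = 0.1923 → 19.23%.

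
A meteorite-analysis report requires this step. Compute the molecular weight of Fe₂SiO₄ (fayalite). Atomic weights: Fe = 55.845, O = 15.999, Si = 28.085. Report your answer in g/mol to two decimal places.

203.77 g/mol

Fe: 2 × 55.845 = 111.6900
Si: 1 × 28.085 = 28.0850
O: 4 × 15.999 = 63.9960
Summing the contributions gives the formula mass.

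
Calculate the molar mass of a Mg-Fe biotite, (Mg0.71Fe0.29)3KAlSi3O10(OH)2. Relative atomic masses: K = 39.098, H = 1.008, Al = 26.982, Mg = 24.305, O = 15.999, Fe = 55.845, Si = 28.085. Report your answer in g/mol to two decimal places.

444.69 g/mol

The formula mass is the sum 2.13×24.305 + 0.87×55.845 + 1×39.098 + 1×26.982 + 3×28.085 + 12×15.999 + 2×1.008.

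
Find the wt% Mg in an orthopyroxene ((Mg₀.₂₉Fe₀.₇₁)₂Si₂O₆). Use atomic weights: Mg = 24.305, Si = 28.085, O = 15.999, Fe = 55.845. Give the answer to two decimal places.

5.74 weight percent

M((Mg₀.₂₉Fe₀.₇₁)₂Si₂O₆) = 245.561 g/mol.
Mg contributes 0.58 × 24.305 = 14.097 g per mole.
14.097/245.561 = 0.0574 → 5.74%.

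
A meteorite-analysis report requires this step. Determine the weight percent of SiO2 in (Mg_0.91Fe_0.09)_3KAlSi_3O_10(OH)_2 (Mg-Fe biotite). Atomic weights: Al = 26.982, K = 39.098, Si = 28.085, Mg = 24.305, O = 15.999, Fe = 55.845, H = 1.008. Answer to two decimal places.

42.33 wt%

Molar mass of (Mg_0.91Fe_0.09)_3KAlSi_3O_10(OH)_2 = 2.73×24.305 + 0.27×55.845 + 1×39.098 + 1×26.982 + 3×28.085 + 12×15.999 + 2×1.008 = 425.770 g/mol.
Each formula unit contains 3 Si, equivalent to 3/1 = 3.0000 mol SiO2.
M(SiO2) = 1×28.085 + 2×15.999 = 60.083 g/mol.
Mass of SiO2 per formula unit = 3.0000 × 60.083 = 180.249 g.
SiO2 wt% = 180.249 / 425.770 × 100 = 42.33%.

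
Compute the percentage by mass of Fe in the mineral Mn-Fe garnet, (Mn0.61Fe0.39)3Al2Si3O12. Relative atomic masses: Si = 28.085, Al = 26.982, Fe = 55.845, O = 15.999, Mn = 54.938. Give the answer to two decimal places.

Molar mass of (Mn0.61Fe0.39)3Al2Si3O12: 1.83×54.938 + 1.17×55.845 + 2×26.982 + 3×28.085 + 12×15.999 = 496.082 g/mol.
Mass of Fe per formula unit: 1.17 × 55.845 = 65.339 g.
Weight fraction Fe = 65.339 / 496.082 = 0.1317.

13.17 weight percent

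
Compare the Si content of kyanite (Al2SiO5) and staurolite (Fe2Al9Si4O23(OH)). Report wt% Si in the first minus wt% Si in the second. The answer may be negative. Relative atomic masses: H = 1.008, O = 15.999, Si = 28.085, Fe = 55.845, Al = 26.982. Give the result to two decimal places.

4.14 percentage points

M(Al2SiO5) = 162.044 g/mol, so wt% Si = 28.085/162.044 × 100 = 17.33%.
M(Fe2Al9Si4O23(OH)) = 851.852 g/mol, so wt% Si = 112.340/851.852 × 100 = 13.19%.
17.33 − 13.19 = 4.14 pp.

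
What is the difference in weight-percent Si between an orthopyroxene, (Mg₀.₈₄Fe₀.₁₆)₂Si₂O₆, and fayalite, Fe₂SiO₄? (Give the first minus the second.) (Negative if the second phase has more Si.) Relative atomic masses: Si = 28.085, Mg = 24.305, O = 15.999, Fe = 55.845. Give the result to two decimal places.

12.86 percentage points

First mineral: 56.170 g Si in 210.867 g formula = 26.64 wt% Si.
Second mineral: 28.085 g Si in 203.771 g formula = 13.78 wt% Si.
26.64% − 13.78% gives a difference of 12.86 percentage points.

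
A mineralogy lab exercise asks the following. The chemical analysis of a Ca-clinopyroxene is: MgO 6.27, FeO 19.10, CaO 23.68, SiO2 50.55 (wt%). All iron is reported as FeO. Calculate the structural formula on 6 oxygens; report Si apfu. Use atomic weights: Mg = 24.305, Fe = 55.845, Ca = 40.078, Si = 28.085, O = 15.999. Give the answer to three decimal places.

MgO: 6.27/40.304 = 0.15557 mol → 0.15557 mol Mg, 0.15557 mol O.
FeO: 19.10/71.844 = 0.26585 mol → 0.26585 mol Fe, 0.26585 mol O.
CaO: 23.68/56.077 = 0.42228 mol → 0.42228 mol Ca, 0.42228 mol O.
SiO2: 50.55/60.083 = 0.84134 mol → 0.84134 mol Si, 1.68268 mol O.
Total oxygen = 2.52638 mol. Normalization factor = 6/2.52638 = 2.37494.
Si per 6 O = 0.84134 × 2.37494 = 1.998.

1.998 Si apfu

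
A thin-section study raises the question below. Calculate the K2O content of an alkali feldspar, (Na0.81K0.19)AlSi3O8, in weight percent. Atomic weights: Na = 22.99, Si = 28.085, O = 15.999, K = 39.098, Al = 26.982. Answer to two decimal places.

3.37 wt%

Formula mass = 265.280 g/mol.
0.19 K → 0.0950 mol K2O per formula unit; M(K2O) = 94.195, so K2O mass = 8.949 g.
8.949/265.280 × 100 = 3.37 wt%.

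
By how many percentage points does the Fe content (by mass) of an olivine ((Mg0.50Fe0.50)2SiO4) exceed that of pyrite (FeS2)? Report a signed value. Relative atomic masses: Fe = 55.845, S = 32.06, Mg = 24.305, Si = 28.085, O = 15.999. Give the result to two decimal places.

Fe in (Mg0.50Fe0.50)2SiO4: molar mass 172.231 g/mol; 1×55.845 = 55.845 g → 32.42 wt%.
Fe in FeS2: molar mass 119.965 g/mol; 1×55.845 = 55.845 g → 46.55 wt%.
Difference = 32.42 − 46.55 = -14.13 percentage points.

-14.13 percentage points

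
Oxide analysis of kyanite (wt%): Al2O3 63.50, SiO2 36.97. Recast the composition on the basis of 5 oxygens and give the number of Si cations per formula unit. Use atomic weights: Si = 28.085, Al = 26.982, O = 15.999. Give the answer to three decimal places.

0.993 Si apfu

63.50 wt% Al2O3 ÷ 101.961 g/mol = 0.62279 mol, giving 1.24558 Al and 1.86837 O.
36.97 wt% SiO2 ÷ 60.083 g/mol = 0.61532 mol, giving 0.61532 Si and 1.23064 O.
Oxygen sums to 3.09901; scaling by 5/3.09901 = 1.61342 puts the formula on 5 O.
Si: 0.61532 × 1.61342 = 0.993 atoms per formula unit.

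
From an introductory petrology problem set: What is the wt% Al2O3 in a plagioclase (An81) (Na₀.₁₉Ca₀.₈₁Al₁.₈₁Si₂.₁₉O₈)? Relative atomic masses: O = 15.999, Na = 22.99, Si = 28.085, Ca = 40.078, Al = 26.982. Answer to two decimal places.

33.53 wt%

Formula mass = 275.167 g/mol.
1.81 Al → 0.9050 mol Al2O3 per formula unit; M(Al2O3) = 101.961, so Al2O3 mass = 92.275 g.
92.275/275.167 × 100 = 33.53 wt%.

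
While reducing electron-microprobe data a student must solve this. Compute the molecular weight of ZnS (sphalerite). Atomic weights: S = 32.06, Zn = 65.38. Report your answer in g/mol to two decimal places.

97.44 g/mol

M = 1*65.38 + 1*32.06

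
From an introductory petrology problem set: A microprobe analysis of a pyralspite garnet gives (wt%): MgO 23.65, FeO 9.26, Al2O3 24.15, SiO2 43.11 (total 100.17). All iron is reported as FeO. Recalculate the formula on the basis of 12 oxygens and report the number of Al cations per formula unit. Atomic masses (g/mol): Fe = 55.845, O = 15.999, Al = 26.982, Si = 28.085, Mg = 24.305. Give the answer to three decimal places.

23.65 wt% MgO ÷ 40.304 g/mol = 0.58679 mol, giving 0.58679 Mg and 0.58679 O.
9.26 wt% FeO ÷ 71.844 g/mol = 0.12889 mol, giving 0.12889 Fe and 0.12889 O.
24.15 wt% Al2O3 ÷ 101.961 g/mol = 0.23686 mol, giving 0.47372 Al and 0.71058 O.
43.11 wt% SiO2 ÷ 60.083 g/mol = 0.71751 mol, giving 0.71751 Si and 1.43502 O.
Oxygen sums to 2.86128; scaling by 12/2.86128 = 4.19393 puts the formula on 12 O.
Al: 0.47372 × 4.19393 = 1.987 atoms per formula unit.

1.987 Al apfu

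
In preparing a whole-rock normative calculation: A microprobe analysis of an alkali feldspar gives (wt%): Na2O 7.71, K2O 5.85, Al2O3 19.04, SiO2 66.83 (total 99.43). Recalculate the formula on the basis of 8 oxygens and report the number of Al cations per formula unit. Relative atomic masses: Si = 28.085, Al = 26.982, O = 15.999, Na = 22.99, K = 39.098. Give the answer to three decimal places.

1.006 Al apfu

7.71 wt% Na2O ÷ 61.979 g/mol = 0.12440 mol, giving 0.24880 Na and 0.12440 O.
5.85 wt% K2O ÷ 94.195 g/mol = 0.06211 mol, giving 0.12422 K and 0.06211 O.
19.04 wt% Al2O3 ÷ 101.961 g/mol = 0.18674 mol, giving 0.37348 Al and 0.56022 O.
66.83 wt% SiO2 ÷ 60.083 g/mol = 1.11229 mol, giving 1.11229 Si and 2.22458 O.
Oxygen sums to 2.97131; scaling by 8/2.97131 = 2.69242 puts the formula on 8 O.
Al: 0.37348 × 2.69242 = 1.006 atoms per formula unit.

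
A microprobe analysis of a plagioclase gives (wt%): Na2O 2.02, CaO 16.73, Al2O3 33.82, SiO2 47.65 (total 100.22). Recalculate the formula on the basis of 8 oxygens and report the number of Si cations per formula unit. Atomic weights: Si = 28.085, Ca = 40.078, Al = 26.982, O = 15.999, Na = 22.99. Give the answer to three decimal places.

Na2O: 2.02/61.979 = 0.03259 mol → 0.06518 mol Na, 0.03259 mol O.
CaO: 16.73/56.077 = 0.29834 mol → 0.29834 mol Ca, 0.29834 mol O.
Al2O3: 33.82/101.961 = 0.33170 mol → 0.66340 mol Al, 0.99510 mol O.
SiO2: 47.65/60.083 = 0.79307 mol → 0.79307 mol Si, 1.58614 mol O.
Total oxygen = 2.91217 mol. Normalization factor = 8/2.91217 = 2.74709.
Si per 8 O = 0.79307 × 2.74709 = 2.179.

2.179 Si apfu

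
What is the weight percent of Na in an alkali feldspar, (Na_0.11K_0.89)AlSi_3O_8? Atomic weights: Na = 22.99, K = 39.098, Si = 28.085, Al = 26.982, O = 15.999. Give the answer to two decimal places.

Formula mass = 0.11×22.99 + 0.89×39.098 + 1×26.982 + 3×28.085 + 8×15.999 = 276.555 g/mol, of which 2.529 g is Na.
So Na makes up 2.529/276.555 = 0.0091 of the mass, i.e. 0.91%.

0.91 mass %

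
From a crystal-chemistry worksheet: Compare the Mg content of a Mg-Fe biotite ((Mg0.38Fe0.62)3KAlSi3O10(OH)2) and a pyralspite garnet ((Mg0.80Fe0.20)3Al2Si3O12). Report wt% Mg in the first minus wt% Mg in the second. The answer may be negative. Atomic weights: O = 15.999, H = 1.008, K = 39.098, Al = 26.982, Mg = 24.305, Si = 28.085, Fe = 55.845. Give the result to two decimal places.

-8.00 percentage points

Mg in (Mg0.38Fe0.62)3KAlSi3O10(OH)2: molar mass 475.918 g/mol; 1.14×24.305 = 27.708 g → 5.82 wt%.
Mg in (Mg0.80Fe0.20)3Al2Si3O12: molar mass 422.046 g/mol; 2.40×24.305 = 58.332 g → 13.82 wt%.
Difference = 5.82 − 13.82 = -8.00 percentage points.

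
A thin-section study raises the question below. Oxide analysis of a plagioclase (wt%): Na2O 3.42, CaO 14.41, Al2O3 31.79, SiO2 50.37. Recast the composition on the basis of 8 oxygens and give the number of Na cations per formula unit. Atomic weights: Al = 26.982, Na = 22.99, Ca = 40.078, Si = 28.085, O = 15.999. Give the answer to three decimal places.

3.42 wt% Na2O ÷ 61.979 g/mol = 0.05518 mol, giving 0.11036 Na and 0.05518 O.
14.41 wt% CaO ÷ 56.077 g/mol = 0.25697 mol, giving 0.25697 Ca and 0.25697 O.
31.79 wt% Al2O3 ÷ 101.961 g/mol = 0.31179 mol, giving 0.62358 Al and 0.93537 O.
50.37 wt% SiO2 ÷ 60.083 g/mol = 0.83834 mol, giving 0.83834 Si and 1.67668 O.
Oxygen sums to 2.92420; scaling by 8/2.92420 = 2.73579 puts the formula on 8 O.
Na: 0.11036 × 2.73579 = 0.302 atoms per formula unit.

0.302 Na apfu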